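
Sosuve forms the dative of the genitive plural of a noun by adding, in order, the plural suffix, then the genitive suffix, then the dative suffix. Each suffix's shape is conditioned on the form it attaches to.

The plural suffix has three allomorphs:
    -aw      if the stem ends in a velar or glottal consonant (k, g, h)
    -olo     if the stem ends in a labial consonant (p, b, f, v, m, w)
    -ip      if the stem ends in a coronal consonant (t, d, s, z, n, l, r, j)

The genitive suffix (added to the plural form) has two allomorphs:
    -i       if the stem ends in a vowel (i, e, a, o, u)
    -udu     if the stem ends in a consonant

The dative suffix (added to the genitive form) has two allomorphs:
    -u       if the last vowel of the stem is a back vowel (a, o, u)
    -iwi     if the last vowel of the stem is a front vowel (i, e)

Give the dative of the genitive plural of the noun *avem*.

avemoloiiwi

*avem*: final consonant = /m/, labial → -olo → *avemolo*.
Since the final sound of the plural form *avemolo* is /o/ (a vowel), it takes -i, giving *avemoloi*.
The genitive form *avemoloi* — last vowel /i/ (a front vowel) → -iwi → *avemoloiiwi*.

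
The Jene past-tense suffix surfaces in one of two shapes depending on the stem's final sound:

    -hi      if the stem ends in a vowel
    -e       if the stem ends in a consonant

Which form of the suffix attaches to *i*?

*i*: final sound = /i/, a vowel → -hi.

-hi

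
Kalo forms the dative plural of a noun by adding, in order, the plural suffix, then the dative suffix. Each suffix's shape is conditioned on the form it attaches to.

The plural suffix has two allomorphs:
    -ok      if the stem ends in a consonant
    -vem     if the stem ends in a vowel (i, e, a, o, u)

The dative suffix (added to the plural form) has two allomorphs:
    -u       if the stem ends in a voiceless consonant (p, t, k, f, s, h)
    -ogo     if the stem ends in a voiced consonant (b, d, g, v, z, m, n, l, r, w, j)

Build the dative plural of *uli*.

ulivemogo

*uli*: final sound = /i/, a vowel → -vem → *ulivem*.
The final consonant of the plural form *ulivem* is /m/, which is voiced, so the dative suffix is -ogo, giving *ulivemogo*.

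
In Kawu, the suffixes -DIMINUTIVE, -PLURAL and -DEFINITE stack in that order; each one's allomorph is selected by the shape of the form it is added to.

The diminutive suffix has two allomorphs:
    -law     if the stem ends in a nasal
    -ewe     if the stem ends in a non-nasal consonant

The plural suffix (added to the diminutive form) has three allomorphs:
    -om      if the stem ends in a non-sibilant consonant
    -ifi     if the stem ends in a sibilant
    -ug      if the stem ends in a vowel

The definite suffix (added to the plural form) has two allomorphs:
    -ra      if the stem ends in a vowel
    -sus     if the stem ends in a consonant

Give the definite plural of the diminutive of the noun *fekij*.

*fekij*: final consonant = /j/, non-nasal → -ewe → *fekijewe*.
The diminutive form *fekijewe* — final sound /e/ (a vowel) → -ug → *fekijeweug*.
Since the final sound of the plural form *fekijeweug* is /g/ (a consonant), it takes -sus, giving *fekijeweugsus*.

fekijeweugsus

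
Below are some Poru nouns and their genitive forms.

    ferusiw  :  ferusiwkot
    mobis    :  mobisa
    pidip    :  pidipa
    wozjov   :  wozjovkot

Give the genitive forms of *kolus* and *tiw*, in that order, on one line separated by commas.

Looking at the final consonant of each stem: -a when the stem ends in a voiceless consonant (*mobis*, *pidip*); -kot when the stem ends in a voiced consonant (*ferusiw*, *wozjov*).
Since the final consonant of *kolus* is /s/ (voiceless), it takes -a, giving *kolusa*.
*tiw*: final consonant = /w/, voiced → -kot → *tiwkot*.

kolusa, tiwkot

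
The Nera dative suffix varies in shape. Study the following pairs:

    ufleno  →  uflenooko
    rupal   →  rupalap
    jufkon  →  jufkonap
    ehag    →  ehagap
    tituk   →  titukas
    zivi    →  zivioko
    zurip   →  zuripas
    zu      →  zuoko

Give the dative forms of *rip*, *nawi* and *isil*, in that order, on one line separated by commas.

Looking at the final sound of each stem: -as when the stem ends in a voiceless consonant (*tituk*, *zurip*); -ap when the stem ends in a voiced consonant (*rupal*, *jufkon*, *ehag*); -oko when the stem ends in a vowel (*ufleno*, *zivi*, *zu*).
*rip* — final sound /p/ (a voiceless consonant) → -as → *ripas*.
Since the final sound of *nawi* is /i/ (a vowel), it takes -oko, giving *nawioko*.
The final sound of *isil* is /l/, which is a voiced consonant, so the suffix is -ap, giving *isilap*.

ripas, nawioko, isilap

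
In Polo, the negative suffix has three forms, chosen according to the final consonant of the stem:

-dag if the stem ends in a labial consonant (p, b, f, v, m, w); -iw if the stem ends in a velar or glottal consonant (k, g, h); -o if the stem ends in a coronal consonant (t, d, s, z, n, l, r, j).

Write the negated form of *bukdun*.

*bukdun* — final consonant /n/ (coronal) → -o → *bukduno*.

bukduno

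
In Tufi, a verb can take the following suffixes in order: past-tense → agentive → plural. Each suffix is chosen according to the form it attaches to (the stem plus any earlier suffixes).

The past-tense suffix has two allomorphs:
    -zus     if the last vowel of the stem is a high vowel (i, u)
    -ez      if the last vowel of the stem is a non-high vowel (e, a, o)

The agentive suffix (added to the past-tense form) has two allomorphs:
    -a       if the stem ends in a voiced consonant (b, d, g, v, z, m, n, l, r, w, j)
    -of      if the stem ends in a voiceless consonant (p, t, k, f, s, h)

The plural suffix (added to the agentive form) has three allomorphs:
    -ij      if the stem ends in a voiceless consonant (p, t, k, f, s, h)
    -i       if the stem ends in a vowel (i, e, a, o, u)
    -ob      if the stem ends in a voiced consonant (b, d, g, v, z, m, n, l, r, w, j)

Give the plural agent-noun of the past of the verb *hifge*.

hifgeezai

*hifge*: last vowel = /e/, a non-high vowel → -ez → *hifgeez*.
The past-tense form *hifgeez*: final consonant = /z/, voiced → -a → *hifgeeza*.
Since the final sound of the agentive form *hifgeeza* is /a/ (a vowel), it takes -i, giving *hifgeezai*.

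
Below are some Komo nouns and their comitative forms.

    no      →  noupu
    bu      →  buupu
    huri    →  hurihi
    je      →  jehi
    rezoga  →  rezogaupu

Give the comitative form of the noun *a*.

aupu

The alternation tracks the last vowel of the stem — -hi when the last vowel of the stem is a front vowel (*huri*, *je*); -upu when the last vowel of the stem is a back vowel (*no*, *bu*, *rezoga*).
*a*: last vowel = /a/, a back vowel → -upu → *aupu*.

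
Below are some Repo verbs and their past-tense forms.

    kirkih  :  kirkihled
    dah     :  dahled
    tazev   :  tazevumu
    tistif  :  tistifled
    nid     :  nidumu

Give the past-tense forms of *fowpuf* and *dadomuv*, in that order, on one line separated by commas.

fowpufled, dadomuvumu

The alternation tracks the final consonant of the stem — -led when the stem ends in a voiceless consonant (*kirkih*, *dah*, *tistif*); -umu when the stem ends in a voiced consonant (*tazev*, *nid*).
The final consonant of *fowpuf* is /f/, which is voiceless, so the suffix is -led, giving *fowpufled*.
*dadomuv* — final consonant /v/ (voiced) → -umu → *dadomuvumu*.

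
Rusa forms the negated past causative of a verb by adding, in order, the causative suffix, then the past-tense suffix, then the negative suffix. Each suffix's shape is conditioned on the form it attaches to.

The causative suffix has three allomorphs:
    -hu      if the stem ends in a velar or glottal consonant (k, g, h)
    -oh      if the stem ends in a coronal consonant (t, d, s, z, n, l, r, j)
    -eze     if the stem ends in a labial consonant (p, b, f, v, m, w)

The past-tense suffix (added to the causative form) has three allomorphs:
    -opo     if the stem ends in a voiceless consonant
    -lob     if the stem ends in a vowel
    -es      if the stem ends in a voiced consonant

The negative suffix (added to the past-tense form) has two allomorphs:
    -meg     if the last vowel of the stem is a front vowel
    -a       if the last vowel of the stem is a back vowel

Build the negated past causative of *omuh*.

omuhhuloba

*omuh* — final consonant /h/ (velar/glottal) → -hu → *omuhhu*.
The causative form *omuhhu*: final sound = /u/, a vowel → -lob → *omuhhulob*.
The past-tense form *omuhhulob*: last vowel = /o/, a back vowel → -a → *omuhhuloba*.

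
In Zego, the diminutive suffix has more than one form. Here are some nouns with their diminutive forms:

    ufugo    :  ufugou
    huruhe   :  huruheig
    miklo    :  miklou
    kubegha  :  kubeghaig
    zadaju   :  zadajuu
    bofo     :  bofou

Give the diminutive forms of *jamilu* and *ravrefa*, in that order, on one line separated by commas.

The alternation tracks the last vowel of the stem — -u when the last vowel of the stem is a rounded vowel (*ufugo*, *miklo*, *zadaju*, *bofo*); -ig when the last vowel of the stem is an unrounded vowel (*huruhe*, *kubegha*).
*jamilu*: last vowel = /u/, a rounded vowel → -u → *jamiluu*.
Since the last vowel of *ravrefa* is /a/ (an unrounded vowel), it takes -ig, giving *ravrefaig*.

jamiluu, ravrefaig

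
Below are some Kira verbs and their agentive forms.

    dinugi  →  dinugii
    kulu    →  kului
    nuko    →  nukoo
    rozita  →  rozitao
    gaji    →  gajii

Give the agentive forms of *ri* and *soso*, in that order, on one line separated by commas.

Looking at the last vowel of each stem: -i when the last vowel of the stem is a high vowel (*dinugi*, *kulu*, *gaji*); -o when the last vowel of the stem is a non-high vowel (*nuko*, *rozita*).
Since the last vowel of *ri* is /i/ (a high vowel), it takes -i, giving *rii*.
*soso*: last vowel = /o/, a non-high vowel → -o → *sosoo*.

rii, sosoo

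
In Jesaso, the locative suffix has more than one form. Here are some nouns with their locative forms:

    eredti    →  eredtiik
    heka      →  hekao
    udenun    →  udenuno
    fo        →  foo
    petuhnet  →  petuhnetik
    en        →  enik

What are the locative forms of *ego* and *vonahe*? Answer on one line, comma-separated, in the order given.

The suffix is conditioned by the last vowel: -ik when the last vowel of the stem is a front vowel (*eredti*, *petuhnet*, *en*); -o when the last vowel of the stem is a back vowel (*heka*, *udenun*, *fo*).
*ego* — last vowel /o/ (a back vowel) → -o → *egoo*.
The last vowel of *vonahe* is /e/, which is a front vowel, so the suffix is -ik, giving *vonaheik*.

egoo, vonaheik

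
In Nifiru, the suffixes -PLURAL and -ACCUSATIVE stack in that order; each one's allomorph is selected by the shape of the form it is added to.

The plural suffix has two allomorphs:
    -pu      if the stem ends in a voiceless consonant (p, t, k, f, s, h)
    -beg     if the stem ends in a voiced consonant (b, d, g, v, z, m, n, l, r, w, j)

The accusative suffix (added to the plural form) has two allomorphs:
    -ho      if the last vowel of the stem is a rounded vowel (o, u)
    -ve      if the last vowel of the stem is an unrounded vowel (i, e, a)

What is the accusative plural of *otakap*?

otakappuho

*otakap* — final consonant /p/ (voiceless) → -pu → *otakappu*.
Since the last vowel of the plural form *otakappu* is /u/ (a rounded vowel), it takes -ho, giving *otakappuho*.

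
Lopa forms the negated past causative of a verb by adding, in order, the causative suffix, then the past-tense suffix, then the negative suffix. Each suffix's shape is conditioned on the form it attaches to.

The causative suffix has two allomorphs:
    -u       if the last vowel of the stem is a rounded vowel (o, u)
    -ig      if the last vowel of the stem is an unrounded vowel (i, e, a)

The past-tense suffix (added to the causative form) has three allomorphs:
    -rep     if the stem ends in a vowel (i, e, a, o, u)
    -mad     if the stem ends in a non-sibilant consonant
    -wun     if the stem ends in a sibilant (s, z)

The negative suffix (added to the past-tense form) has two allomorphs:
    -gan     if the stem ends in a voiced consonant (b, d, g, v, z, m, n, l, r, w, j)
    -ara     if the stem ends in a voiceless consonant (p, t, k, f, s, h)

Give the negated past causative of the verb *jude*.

*jude*: last vowel = /e/, an unrounded vowel → -ig → *judeig*.
The causative form *judeig*: final sound = /g/, a non-sibilant consonant → -mad → *judeigmad*.
Since the final consonant of the past-tense form *judeigmad* is /d/ (voiced), it takes -gan, giving *judeigmadgan*.

judeigmadgan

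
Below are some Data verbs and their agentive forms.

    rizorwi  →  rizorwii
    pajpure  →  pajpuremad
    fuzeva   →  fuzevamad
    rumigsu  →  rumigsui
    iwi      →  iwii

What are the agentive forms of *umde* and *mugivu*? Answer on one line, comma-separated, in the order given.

umdemad, mugivui

The suffix is conditioned by the last vowel: -i when the last vowel of the stem is a high vowel (*rizorwi*, *rumigsu*, *iwi*); -mad when the last vowel of the stem is a non-high vowel (*pajpure*, *fuzeva*).
Since the last vowel of *umde* is /e/ (a non-high vowel), it takes -mad, giving *umdemad*.
The last vowel of *mugivu* is /u/, which is a high vowel, so the suffix is -i, giving *mugivui*.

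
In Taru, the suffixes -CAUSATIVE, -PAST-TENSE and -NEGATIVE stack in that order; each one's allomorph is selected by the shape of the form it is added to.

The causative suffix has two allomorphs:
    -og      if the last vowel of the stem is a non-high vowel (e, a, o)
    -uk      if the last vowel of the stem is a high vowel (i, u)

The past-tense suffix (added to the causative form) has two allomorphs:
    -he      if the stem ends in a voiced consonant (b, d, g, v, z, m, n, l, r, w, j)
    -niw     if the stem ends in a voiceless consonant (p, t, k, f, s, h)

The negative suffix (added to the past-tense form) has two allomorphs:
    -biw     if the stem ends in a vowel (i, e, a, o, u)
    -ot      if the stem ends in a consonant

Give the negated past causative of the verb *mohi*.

mohiukniwot

Since the last vowel of *mohi* is /i/ (a high vowel), it takes -uk, giving *mohiuk*.
The causative form *mohiuk*: final consonant = /k/, voiceless → -niw → *mohiukniw*.
The past-tense form *mohiukniw*: final sound = /w/, a consonant → -ot → *mohiukniwot*.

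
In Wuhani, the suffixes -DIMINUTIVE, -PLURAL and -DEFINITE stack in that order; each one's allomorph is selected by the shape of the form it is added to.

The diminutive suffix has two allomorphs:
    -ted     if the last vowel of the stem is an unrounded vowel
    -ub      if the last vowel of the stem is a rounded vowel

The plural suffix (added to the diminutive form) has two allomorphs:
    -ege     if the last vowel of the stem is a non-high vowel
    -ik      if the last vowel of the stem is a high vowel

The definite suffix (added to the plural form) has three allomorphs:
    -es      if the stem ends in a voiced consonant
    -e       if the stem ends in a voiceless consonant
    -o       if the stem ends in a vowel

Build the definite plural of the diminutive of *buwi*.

Since the last vowel of *buwi* is /i/ (an unrounded vowel), it takes -ted, giving *buwited*.
The diminutive form *buwited*: last vowel = /e/, a non-high vowel → -ege → *buwitedege*.
The plural form *buwitedege* — final sound /e/ (a vowel) → -o → *buwitedegeo*.

buwitedegeo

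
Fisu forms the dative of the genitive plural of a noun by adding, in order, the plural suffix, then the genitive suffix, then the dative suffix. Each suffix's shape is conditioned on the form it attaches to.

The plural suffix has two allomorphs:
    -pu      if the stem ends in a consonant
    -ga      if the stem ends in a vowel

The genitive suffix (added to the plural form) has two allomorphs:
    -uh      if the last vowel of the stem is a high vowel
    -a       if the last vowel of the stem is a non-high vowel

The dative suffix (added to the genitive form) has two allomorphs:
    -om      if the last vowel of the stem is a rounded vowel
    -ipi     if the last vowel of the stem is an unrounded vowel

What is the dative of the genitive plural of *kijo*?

*kijo* — final sound /o/ (a vowel) → -ga → *kijoga*.
Since the last vowel of the plural form *kijoga* is /a/ (a non-high vowel), it takes -a, giving *kijogaa*.
Since the last vowel of the genitive form *kijogaa* is /a/ (an unrounded vowel), it takes -ipi, giving *kijogaaipi*.

kijogaaipi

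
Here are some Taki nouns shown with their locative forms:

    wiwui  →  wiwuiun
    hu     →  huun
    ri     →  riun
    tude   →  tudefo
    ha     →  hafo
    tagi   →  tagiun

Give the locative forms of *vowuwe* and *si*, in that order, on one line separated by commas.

Looking at the last vowel of each stem: -un when the last vowel of the stem is a high vowel (*wiwui*, *hu*, *ri*, *tagi*); -fo when the last vowel of the stem is a non-high vowel (*tude*, *ha*).
The last vowel of *vowuwe* is /e/, which is a non-high vowel, so the suffix is -fo, giving *vowuwefo*.
*si*: last vowel = /i/, a high vowel → -un → *siun*.

vowuwefo, siun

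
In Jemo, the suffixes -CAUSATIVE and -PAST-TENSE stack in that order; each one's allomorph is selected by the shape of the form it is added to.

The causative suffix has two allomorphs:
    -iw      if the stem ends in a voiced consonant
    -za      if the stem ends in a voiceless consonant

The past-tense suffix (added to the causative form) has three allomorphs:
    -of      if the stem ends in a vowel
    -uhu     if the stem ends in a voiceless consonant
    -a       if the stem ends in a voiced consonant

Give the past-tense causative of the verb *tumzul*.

Since the final consonant of *tumzul* is /l/ (voiced), it takes -iw, giving *tumzuliw*.
The causative form *tumzuliw*: final sound = /w/, a voiced consonant → -a → *tumzuliwa*.

tumzuliwa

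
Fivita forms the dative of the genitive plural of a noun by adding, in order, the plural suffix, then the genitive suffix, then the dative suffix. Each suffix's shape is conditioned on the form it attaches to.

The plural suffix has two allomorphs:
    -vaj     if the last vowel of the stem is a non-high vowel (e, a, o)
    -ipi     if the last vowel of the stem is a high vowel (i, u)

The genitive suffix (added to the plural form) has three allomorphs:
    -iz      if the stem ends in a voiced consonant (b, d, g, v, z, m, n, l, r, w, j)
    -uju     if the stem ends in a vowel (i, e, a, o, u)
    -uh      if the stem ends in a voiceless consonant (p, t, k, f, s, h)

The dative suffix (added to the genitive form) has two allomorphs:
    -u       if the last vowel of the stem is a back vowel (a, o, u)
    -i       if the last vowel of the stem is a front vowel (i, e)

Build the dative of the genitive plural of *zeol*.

zeolvajizi

*zeol* — last vowel /o/ (a non-high vowel) → -vaj → *zeolvaj*.
The final sound of the plural form *zeolvaj* is /j/, which is a voiced consonant, so the genitive suffix is -iz, giving *zeolvajiz*.
Since the last vowel of the genitive form *zeolvajiz* is /i/ (a front vowel), it takes -i, giving *zeolvajizi*.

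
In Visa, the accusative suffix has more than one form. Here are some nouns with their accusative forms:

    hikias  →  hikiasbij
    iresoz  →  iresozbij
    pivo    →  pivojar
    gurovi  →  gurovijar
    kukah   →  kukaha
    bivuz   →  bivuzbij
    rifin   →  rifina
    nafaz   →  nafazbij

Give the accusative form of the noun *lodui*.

loduijar

The alternation tracks the final sound of the stem — -bij when the stem ends in a sibilant (*hikias*, *iresoz*, *bivuz*, *nafaz*); -a when the stem ends in a non-sibilant consonant (*kukah*, *rifin*); -jar when the stem ends in a vowel (*pivo*, *gurovi*).
*lodui* — final sound /i/ (a vowel) → -jar → *loduijar*.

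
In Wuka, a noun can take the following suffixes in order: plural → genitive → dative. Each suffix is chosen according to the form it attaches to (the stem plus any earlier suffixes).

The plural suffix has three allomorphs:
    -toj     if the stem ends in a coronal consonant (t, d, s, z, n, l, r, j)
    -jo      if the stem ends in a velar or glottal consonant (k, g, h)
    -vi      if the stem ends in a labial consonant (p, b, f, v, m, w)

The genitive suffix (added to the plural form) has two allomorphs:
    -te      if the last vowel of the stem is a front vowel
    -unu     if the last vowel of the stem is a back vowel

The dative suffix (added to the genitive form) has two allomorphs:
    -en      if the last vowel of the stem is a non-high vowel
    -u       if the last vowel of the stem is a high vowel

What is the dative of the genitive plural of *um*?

umviteen

Since the final consonant of *um* is /m/ (labial), it takes -vi, giving *umvi*.
The plural form *umvi*: last vowel = /i/, a front vowel → -te → *umvite*.
Since the last vowel of the genitive form *umvite* is /e/ (a non-high vowel), it takes -en, giving *umviteen*.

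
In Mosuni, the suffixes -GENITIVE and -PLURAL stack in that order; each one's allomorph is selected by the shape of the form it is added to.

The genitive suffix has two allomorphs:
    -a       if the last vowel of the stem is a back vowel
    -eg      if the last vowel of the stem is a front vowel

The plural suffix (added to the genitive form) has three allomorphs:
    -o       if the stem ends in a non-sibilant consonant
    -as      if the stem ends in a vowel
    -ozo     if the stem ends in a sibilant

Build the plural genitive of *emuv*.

Since the last vowel of *emuv* is /u/ (a back vowel), it takes -a, giving *emuva*.
The final sound of the genitive form *emuva* is /a/, which is a vowel, so the plural suffix is -as, giving *emuvaas*.

emuvaas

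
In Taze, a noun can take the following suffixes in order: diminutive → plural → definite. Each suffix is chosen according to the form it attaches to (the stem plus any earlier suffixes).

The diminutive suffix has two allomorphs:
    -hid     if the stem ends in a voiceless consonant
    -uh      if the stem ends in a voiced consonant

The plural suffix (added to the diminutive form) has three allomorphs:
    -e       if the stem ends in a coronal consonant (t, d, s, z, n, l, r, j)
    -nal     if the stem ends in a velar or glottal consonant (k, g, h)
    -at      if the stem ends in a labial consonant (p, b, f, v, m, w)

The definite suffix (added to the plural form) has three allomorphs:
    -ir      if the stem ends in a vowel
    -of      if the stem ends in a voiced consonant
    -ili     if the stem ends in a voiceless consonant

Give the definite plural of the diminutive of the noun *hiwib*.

hiwibuhnalof

*hiwib*: final consonant = /b/, voiced → -uh → *hiwibuh*.
The final consonant of the diminutive form *hiwibuh* is /h/, which is velar/glottal, so the plural suffix is -nal, giving *hiwibuhnal*.
The final sound of the plural form *hiwibuhnal* is /l/, which is a voiced consonant, so the definite suffix is -of, giving *hiwibuhnalof*.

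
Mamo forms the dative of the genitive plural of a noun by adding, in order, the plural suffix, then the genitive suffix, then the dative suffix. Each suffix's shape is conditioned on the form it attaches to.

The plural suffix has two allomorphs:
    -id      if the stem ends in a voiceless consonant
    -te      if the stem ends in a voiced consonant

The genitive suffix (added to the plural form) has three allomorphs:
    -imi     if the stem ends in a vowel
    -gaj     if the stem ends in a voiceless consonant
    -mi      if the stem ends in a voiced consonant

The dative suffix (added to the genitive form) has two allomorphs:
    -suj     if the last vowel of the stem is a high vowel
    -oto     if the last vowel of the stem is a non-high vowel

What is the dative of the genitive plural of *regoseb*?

The final consonant of *regoseb* is /b/, which is voiced, so the plural suffix is -te, giving *regosebte*.
The plural form *regosebte*: final sound = /e/, a vowel → -imi → *regosebteimi*.
The genitive form *regosebteimi* — last vowel /i/ (a high vowel) → -suj → *regosebteimisuj*.

regosebteimisuj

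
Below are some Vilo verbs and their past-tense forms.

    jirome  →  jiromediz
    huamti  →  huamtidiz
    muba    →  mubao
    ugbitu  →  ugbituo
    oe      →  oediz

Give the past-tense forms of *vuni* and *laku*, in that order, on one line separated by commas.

The pattern is front/back vowel harmony: -diz when the last vowel of the stem is a front vowel (*jirome*, *huamti*, *oe*); -o when the last vowel of the stem is a back vowel (*muba*, *ugbitu*).
Since the last vowel of *vuni* is /i/ (a front vowel), it takes -diz, giving *vunidiz*.
*laku* — last vowel /u/ (a back vowel) → -o → *lakuo*.

vunidiz, lakuo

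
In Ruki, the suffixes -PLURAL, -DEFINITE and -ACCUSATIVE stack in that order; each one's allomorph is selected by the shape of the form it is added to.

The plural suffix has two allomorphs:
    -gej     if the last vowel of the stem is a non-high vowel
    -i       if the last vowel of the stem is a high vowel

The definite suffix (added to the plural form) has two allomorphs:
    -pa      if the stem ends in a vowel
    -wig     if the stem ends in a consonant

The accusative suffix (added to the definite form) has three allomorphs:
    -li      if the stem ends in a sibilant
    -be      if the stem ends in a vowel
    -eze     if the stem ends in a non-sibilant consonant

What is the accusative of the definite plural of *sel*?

selgejwigeze

The last vowel of *sel* is /e/, which is a non-high vowel, so the plural suffix is -gej, giving *selgej*.
The plural form *selgej*: final sound = /j/, a consonant → -wig → *selgejwig*.
The definite form *selgejwig*: final sound = /g/, a non-sibilant consonant → -eze → *selgejwigeze*.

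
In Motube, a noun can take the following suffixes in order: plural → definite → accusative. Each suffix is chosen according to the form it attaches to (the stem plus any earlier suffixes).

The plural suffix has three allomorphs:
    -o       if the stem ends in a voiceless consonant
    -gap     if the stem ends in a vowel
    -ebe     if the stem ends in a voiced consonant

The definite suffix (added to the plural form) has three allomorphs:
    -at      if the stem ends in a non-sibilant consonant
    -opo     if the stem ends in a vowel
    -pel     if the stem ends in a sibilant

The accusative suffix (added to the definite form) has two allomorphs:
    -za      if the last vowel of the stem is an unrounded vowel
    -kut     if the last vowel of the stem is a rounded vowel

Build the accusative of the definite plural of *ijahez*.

Since the final sound of *ijahez* is /z/ (a voiced consonant), it takes -ebe, giving *ijahezebe*.
The plural form *ijahezebe*: final sound = /e/, a vowel → -opo → *ijahezebeopo*.
The last vowel of the definite form *ijahezebeopo* is /o/, which is a rounded vowel, so the accusative suffix is -kut, giving *ijahezebeopokut*.

ijahezebeopokut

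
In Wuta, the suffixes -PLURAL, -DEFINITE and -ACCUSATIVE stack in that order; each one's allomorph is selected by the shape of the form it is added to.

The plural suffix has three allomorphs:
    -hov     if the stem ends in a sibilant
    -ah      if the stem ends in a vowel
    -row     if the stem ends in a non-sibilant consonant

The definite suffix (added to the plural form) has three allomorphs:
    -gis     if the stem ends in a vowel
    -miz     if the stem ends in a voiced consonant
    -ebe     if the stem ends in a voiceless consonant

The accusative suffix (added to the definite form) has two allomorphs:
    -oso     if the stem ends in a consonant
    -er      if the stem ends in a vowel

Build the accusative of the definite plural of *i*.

*i* — final sound /i/ (a vowel) → -ah → *iah*.
Since the final sound of the plural form *iah* is /h/ (a voiceless consonant), it takes -ebe, giving *iahebe*.
The definite form *iahebe* — final sound /e/ (a vowel) → -er → *iahebeer*.

iahebeer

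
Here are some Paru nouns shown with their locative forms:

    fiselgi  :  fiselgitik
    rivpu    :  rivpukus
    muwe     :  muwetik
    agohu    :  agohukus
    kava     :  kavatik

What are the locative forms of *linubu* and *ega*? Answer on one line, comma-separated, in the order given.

The pattern is rounding harmony: -kus when the last vowel of the stem is a rounded vowel (*rivpu*, *agohu*); -tik when the last vowel of the stem is an unrounded vowel (*fiselgi*, *muwe*, *kava*).
*linubu* — last vowel /u/ (a rounded vowel) → -kus → *linubukus*.
*ega*: last vowel = /a/, an unrounded vowel → -tik → *egatik*.

linubukus, egatik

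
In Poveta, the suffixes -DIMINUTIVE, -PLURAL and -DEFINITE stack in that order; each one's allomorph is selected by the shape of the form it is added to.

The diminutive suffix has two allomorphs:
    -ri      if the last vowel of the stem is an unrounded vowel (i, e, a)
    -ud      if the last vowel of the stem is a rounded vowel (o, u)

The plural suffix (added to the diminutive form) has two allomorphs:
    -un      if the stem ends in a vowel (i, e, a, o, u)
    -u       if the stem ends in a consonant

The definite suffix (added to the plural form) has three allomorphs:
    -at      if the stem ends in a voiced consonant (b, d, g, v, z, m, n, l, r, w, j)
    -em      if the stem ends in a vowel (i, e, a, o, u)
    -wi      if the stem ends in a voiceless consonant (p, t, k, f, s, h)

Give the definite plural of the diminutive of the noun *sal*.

salriunat

*sal* — last vowel /a/ (an unrounded vowel) → -ri → *salri*.
The diminutive form *salri*: final sound = /i/, a vowel → -un → *salriun*.
The final sound of the plural form *salriun* is /n/, which is a voiced consonant, so the definite suffix is -at, giving *salriunat*.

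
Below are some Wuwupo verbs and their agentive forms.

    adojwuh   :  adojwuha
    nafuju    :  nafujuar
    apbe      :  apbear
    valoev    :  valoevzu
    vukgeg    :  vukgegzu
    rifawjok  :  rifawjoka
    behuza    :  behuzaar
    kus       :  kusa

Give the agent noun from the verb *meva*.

mevaar

The alternation tracks the final sound of the stem — -a when the stem ends in a voiceless consonant (*adojwuh*, *rifawjok*, *kus*); -zu when the stem ends in a voiced consonant (*valoev*, *vukgeg*); -ar when the stem ends in a vowel (*nafuju*, *apbe*, *behuza*).
*meva* — final sound /a/ (a vowel) → -ar → *mevaar*.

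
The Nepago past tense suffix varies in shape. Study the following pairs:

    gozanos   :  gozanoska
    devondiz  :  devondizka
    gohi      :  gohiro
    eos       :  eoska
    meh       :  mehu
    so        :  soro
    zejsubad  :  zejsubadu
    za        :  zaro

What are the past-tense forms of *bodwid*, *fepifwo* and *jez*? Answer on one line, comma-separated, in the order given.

The alternation tracks the final sound of the stem — -ka when the stem ends in a sibilant (*gozanos*, *devondiz*, *eos*); -u when the stem ends in a non-sibilant consonant (*meh*, *zejsubad*); -ro when the stem ends in a vowel (*gohi*, *so*, *za*).
Since the final sound of *bodwid* is /d/ (a non-sibilant consonant), it takes -u, giving *bodwidu*.
*fepifwo* — final sound /o/ (a vowel) → -ro → *fepifworo*.
*jez* — final sound /z/ (a sibilant) → -ka → *jezka*.

bodwidu, fepifworo, jezka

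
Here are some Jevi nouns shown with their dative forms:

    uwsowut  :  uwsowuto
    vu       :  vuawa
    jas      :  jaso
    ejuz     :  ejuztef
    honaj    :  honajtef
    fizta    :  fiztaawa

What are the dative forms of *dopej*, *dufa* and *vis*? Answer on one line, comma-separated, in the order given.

The alternation tracks the final sound of the stem — -o when the stem ends in a voiceless consonant (*uwsowut*, *jas*); -tef when the stem ends in a voiced consonant (*ejuz*, *honaj*); -awa when the stem ends in a vowel (*vu*, *fizta*).
Since the final sound of *dopej* is /j/ (a voiced consonant), it takes -tef, giving *dopejtef*.
*dufa*: final sound = /a/, a vowel → -awa → *dufaawa*.
*vis*: final sound = /s/, a voiceless consonant → -o → *viso*.

dopejtef, dufaawa, viso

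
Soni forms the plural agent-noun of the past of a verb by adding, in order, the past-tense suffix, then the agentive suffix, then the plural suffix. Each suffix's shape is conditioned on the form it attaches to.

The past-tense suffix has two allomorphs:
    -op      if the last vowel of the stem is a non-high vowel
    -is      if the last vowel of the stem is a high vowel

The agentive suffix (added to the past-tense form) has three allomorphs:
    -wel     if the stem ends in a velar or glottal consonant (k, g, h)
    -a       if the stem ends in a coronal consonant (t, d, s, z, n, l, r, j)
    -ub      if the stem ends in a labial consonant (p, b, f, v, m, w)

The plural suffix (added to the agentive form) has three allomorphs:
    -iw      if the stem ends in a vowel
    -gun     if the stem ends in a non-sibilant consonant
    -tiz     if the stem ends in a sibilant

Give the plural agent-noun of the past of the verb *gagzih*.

Since the last vowel of *gagzih* is /i/ (a high vowel), it takes -is, giving *gagzihis*.
The past-tense form *gagzihis* — final consonant /s/ (coronal) → -a → *gagzihisa*.
Since the final sound of the agentive form *gagzihisa* is /a/ (a vowel), it takes -iw, giving *gagzihisaiw*.

gagzihisaiw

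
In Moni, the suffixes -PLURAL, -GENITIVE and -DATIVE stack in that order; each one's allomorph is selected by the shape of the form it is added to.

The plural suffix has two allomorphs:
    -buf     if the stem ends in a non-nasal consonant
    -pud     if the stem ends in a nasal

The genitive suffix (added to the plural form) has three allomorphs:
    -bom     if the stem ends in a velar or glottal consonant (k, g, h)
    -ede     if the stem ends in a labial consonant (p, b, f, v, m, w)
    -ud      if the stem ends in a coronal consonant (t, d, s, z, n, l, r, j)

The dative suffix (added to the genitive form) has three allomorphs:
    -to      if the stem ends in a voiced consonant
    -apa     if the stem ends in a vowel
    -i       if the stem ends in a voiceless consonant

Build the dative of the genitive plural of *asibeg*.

asibegbufedeapa

Since the final consonant of *asibeg* is /g/ (non-nasal), it takes -buf, giving *asibegbuf*.
Since the final consonant of the plural form *asibegbuf* is /f/ (labial), it takes -ede, giving *asibegbufede*.
Since the final sound of the genitive form *asibegbufede* is /e/ (a vowel), it takes -apa, giving *asibegbufedeapa*.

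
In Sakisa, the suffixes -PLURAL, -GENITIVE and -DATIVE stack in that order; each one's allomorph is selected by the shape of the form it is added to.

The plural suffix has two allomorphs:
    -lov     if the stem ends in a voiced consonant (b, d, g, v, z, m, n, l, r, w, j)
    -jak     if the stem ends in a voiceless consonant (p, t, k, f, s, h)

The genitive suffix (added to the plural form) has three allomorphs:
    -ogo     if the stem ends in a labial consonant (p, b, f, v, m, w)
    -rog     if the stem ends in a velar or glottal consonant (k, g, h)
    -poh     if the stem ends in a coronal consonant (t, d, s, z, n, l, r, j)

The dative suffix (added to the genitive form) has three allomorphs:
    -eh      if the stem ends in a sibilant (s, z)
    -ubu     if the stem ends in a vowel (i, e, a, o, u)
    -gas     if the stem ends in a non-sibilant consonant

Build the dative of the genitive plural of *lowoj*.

*lowoj* — final consonant /j/ (voiced) → -lov → *lowojlov*.
The final consonant of the plural form *lowojlov* is /v/, which is labial, so the genitive suffix is -ogo, giving *lowojlovogo*.
The final sound of the genitive form *lowojlovogo* is /o/, which is a vowel, so the dative suffix is -ubu, giving *lowojlovogoubu*.

lowojlovogoubu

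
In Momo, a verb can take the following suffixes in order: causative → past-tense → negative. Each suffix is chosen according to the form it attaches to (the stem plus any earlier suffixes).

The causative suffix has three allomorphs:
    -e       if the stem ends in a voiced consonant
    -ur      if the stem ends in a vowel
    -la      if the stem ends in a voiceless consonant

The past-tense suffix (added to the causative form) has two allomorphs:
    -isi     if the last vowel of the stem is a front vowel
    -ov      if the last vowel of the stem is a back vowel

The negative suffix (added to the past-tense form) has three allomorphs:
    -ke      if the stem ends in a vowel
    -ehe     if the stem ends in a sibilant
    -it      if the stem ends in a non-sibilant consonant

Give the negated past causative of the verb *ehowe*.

*ehowe*: final sound = /e/, a vowel → -ur → *ehoweur*.
The causative form *ehoweur* — last vowel /u/ (a back vowel) → -ov → *ehoweurov*.
The past-tense form *ehoweurov*: final sound = /v/, a non-sibilant consonant → -it → *ehoweurovit*.

ehoweurovit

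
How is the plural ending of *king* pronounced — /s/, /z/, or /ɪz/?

/z/

The stem *king* ends in a voiced non-sibilant sound.
The plural suffix surfaces as /ɪz/ after sibilants, /s/ after other voiceless consonants, and /z/ after other voiced sounds.
So the plural -s on *king* is pronounced /z/.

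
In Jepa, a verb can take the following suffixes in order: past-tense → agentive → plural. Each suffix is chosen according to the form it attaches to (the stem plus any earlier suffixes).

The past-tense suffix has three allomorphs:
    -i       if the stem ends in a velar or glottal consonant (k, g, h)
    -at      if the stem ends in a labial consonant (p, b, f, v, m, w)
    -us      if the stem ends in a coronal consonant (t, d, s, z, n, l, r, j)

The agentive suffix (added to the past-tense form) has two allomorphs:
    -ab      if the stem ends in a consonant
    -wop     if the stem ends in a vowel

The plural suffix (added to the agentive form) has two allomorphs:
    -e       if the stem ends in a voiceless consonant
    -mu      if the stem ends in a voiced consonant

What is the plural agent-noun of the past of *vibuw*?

*vibuw* — final consonant /w/ (labial) → -at → *vibuwat*.
The final sound of the past-tense form *vibuwat* is /t/, which is a consonant, so the agentive suffix is -ab, giving *vibuwatab*.
The final consonant of the agentive form *vibuwatab* is /b/, which is voiced, so the plural suffix is -mu, giving *vibuwatabmu*.

vibuwatabmu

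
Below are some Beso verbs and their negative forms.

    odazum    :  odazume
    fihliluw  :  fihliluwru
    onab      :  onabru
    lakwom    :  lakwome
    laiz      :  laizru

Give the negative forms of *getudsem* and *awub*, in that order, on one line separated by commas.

Looking at the final consonant of each stem: -e when the stem ends in a nasal (*odazum*, *lakwom*); -ru when the stem ends in a non-nasal consonant (*fihliluw*, *onab*, *laiz*).
Since the final consonant of *getudsem* is /m/ (a nasal), it takes -e, giving *getudseme*.
Since the final consonant of *awub* is /b/ (non-nasal), it takes -ru, giving *awubru*.

getudseme, awubru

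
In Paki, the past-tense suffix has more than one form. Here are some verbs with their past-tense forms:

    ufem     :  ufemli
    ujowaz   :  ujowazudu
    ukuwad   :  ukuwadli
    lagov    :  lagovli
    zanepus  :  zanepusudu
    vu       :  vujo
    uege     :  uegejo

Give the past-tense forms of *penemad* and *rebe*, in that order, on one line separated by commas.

The suffix is conditioned by the final sound: -udu when the stem ends in a sibilant (*ujowaz*, *zanepus*); -li when the stem ends in a non-sibilant consonant (*ufem*, *ukuwad*, *lagov*); -jo when the stem ends in a vowel (*vu*, *uege*).
The final sound of *penemad* is /d/, which is a non-sibilant consonant, so the suffix is -li, giving *penemadli*.
The final sound of *rebe* is /e/, which is a vowel, so the suffix is -jo, giving *rebejo*.

penemadli, rebejo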